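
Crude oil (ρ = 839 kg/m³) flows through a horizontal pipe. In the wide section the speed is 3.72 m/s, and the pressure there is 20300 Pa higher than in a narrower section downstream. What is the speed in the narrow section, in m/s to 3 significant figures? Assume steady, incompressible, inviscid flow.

With h₁ = h₂, rearranging Bernoulli gives v₂ = √(v₁² + 2ΔP/ρ).
v₂ = √(3.72² + 2·20300/839) = √(13.8 + 48.4) = 7.89 m/s.

7.89 m/s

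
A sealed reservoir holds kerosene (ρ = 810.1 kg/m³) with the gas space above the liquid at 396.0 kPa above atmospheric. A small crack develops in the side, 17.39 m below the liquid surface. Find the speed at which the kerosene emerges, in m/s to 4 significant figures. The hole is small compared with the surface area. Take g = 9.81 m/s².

36.32 m/s

Take point 1 at the surface (v₁ ≈ 0) and point 2 at the hole (at atmospheric pressure). Bernoulli: P₁ + ρg h = P_atm + ½ρv₂².
With P₁ − P_atm = 396000 Pa, v₂ = √(2gh + 2ΔP/ρ) = √(2·9.81·17.39 + 2·396000/810.1) = 36.32 m/s.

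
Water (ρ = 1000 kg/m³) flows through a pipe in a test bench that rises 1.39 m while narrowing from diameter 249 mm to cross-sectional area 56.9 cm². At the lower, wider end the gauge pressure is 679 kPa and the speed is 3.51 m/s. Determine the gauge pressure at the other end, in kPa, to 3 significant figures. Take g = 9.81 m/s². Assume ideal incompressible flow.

P₂ = 220 kPa

The volume flow rate is constant, so v₂ = (A₁/A₂)v₁ = (487/56.9)·3.51 = 30.0 m/s.
Energy conservation along the streamline gives P₂ = P₁ − ½ρ(v₂² − v₁²) − ρg(h₂ − h₁).
P₂ = 679000 + ½·1000·(3.51² − 30.0²) − 1000·9.81·(+1.39) = 679000 + (-445000) − (13600) = 220000 Pa.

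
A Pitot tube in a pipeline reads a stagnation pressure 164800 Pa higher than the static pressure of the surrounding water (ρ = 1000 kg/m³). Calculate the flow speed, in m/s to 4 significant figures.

18.15 m/s

The dynamic pressure equals the rise in static pressure at the stagnation point: ΔP = ½ρv².
v = √(2ΔP/ρ) = √(2·164800/1000) = 18.15 m/s.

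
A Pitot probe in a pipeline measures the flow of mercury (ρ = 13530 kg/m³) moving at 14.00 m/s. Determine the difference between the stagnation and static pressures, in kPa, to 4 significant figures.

ΔP ≈ 1326 kPa

The dynamic pressure equals the rise in static pressure at the stagnation point: ΔP = ½ρv².
ΔP = ½·13530·14.00² = 1326000 Pa.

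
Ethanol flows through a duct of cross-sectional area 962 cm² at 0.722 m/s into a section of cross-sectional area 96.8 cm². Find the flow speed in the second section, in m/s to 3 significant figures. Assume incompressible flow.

v₂ = 7.18 m/s

Mass conservation (A₁v₁ = A₂v₂) gives v₂ = 0.722 × 962/96.8 = 7.18 m/s.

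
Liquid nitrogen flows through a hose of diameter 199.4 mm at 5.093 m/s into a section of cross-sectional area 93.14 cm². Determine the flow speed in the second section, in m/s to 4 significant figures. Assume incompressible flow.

v₂ ≈ 17.08 m/s

By continuity, v₂ = v₁·A₁/A₂ = 5.093·(312.3/93.14) = 17.08 m/s.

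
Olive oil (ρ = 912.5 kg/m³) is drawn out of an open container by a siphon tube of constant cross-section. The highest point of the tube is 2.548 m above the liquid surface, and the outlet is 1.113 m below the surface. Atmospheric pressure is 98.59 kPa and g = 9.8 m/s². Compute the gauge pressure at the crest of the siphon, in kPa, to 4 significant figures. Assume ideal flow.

From the surface to the outlet (both open to atmosphere, surface at rest): v = √(2g·h_out) = √(2·9.8·1.113) = 4.671 m/s.
The bore is uniform, so the speed at the crest is the same v. Bernoulli surface→crest: P_atm = P_top + ½ρv² + ρg·h_top.
P_top = 98590 − ½·912.5·4.671² − 912.5·9.8·2.548 = 65850 Pa. So P_gauge = P_top − P_atm = -32740 Pa.

-32.74 kPa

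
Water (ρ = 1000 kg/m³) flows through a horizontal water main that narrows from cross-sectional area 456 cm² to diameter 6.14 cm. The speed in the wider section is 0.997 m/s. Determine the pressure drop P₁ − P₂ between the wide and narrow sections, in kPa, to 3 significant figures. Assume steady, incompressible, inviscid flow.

Continuity gives A₁v₁ = A₂v₂, so v₂ = (456 cm²)/(29.6 cm²) × 0.997 m/s = 15.4 m/s.
Bernoulli (h₁ = h₂): P₁ − P₂ = ½ρ(v₂² − v₁²).
P₁ − P₂ = ½·1000·(15.4² − 0.997²) = ½·1000·235 = 117000 Pa.

ΔP = 117 kPa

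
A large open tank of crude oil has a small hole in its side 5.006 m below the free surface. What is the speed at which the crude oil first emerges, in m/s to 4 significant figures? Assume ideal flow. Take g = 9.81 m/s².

The surface is effectively still and both ends are open, so ½v² = gh and v = √(2·9.81·5.006) = 9.910 m/s.

v ≈ 9.910 m/s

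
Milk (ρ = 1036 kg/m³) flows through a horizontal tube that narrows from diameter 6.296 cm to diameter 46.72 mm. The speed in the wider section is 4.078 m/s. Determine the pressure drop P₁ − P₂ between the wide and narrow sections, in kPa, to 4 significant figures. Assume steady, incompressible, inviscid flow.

Continuity gives A₁v₁ = A₂v₂, so v₂ = (31.13 cm²)/(17.14 cm²) × 4.078 m/s = 7.406 m/s.
Bernoulli (h₁ = h₂): P₁ − P₂ = ½ρ(v₂² − v₁²).
P₁ − P₂ = ½·1036·(7.406² − 4.078²) = ½·1036·38.22 = 19800 Pa.

ΔP = 19.80 kPa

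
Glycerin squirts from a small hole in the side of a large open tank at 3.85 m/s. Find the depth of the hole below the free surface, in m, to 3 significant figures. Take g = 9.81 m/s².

0.755 m

Torricelli: v = √(2gh), so h = v²/(2g).
h = 3.85²/(2·9.81) = 14.8/19.62 = 0.755 m.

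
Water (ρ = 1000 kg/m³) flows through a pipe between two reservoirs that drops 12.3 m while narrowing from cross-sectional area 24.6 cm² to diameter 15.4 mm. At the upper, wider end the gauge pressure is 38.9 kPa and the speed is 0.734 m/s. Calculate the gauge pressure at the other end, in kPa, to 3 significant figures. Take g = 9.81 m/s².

P₂ ≈ 113 kPa

The volume flow rate is constant, so v₂ = (A₁/A₂)v₁ = (24.6/1.86)·0.734 = 9.69 m/s.
Bernoulli: P₁ + ½ρv₁² + ρg h₁ = P₂ + ½ρv₂² + ρg h₂, so P₂ = P₁ + ½ρ(v₁² − v₂²) − ρg(h₂ − h₁).
P₂ = 38900 + ½·1000·(0.734² − 9.69²) − 1000·9.81·(−12.3) = 38900 + (-46700) − (-121000) = 113000 Pa.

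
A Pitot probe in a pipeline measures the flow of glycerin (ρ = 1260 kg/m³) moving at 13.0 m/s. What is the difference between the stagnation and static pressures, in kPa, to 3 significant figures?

At the stagnation point the flow is brought to rest, so Bernoulli gives P_stag − P_static = ½ρv².
ΔP = ½·1260·13.0² = 106000 Pa.

ΔP ≈ 106 kPa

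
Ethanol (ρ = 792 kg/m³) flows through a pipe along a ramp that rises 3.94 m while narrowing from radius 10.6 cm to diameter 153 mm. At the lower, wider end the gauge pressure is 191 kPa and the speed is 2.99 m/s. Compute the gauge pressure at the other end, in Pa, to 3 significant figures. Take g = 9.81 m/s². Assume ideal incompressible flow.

By continuity, v₂ = v₁·A₁/A₂ = 2.99·(353/184) = 5.74 m/s.
Bernoulli: P₁ + ½ρv₁² + ρg h₁ = P₂ + ½ρv₂² + ρg h₂, so P₂ = P₁ + ½ρ(v₁² − v₂²) − ρg(h₂ − h₁).
P₂ = 191000 + ½·792·(2.99² − 5.74²) − 792·9.81·(+3.94) = 191000 + (-9510) − (30600) = 151000 Pa.

151000 Pa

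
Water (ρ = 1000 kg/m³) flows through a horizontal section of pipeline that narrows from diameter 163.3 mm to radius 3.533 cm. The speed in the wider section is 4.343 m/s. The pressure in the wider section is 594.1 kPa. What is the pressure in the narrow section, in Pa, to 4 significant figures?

Continuity gives A₁v₁ = A₂v₂, so v₂ = (209.4 cm²)/(39.21 cm²) × 4.343 m/s = 23.20 m/s.
Bernoulli (h₁ = h₂): P₁ − P₂ = ½ρ(v₂² − v₁²).
P₂ = P₁ − ½ρ(v₂² − v₁²) = 594100 − ½·1000·(23.20² − 4.343²) = 594100 − 259600 = 334500 Pa.

P₂ ≈ 334500 Pa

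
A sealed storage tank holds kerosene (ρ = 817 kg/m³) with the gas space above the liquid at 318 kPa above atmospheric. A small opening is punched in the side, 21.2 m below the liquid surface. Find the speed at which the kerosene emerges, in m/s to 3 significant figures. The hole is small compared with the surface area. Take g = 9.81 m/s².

Take point 1 at the surface (v₁ ≈ 0) and point 2 at the hole (at atmospheric pressure). Bernoulli: P₁ + ρg h = P_atm + ½ρv₂².
With P₁ − P_atm = 318000 Pa, v₂ = √(2gh + 2ΔP/ρ) = √(2·9.81·21.2 + 2·318000/817) = 34.6 m/s.

v ≈ 34.6 m/s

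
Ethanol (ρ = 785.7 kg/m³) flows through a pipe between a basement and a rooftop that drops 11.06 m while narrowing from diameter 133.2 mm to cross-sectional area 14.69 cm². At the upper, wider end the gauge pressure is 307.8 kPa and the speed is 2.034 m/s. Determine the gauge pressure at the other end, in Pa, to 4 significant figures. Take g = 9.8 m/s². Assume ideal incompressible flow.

The volume flow rate is constant, so v₂ = (A₁/A₂)v₁ = (139.3/14.69)·2.034 = 19.29 m/s.
Energy conservation along the streamline gives P₂ = P₁ − ½ρ(v₂² − v₁²) − ρg(h₂ − h₁).
P₂ = 307800 + ½·785.7·(2.034² − 19.29²) − 785.7·9.8·(−11.06) = 307800 + (-144600) − (-85160) = 248300 Pa.

P₂ = 248300 Pa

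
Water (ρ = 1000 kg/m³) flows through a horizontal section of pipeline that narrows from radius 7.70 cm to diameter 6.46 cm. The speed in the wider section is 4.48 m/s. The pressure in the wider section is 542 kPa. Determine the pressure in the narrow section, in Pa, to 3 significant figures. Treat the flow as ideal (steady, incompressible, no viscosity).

228000 Pa

By continuity, v₂ = v₁·A₁/A₂ = 4.48·(186/32.8) = 25.5 m/s.
Bernoulli (h₁ = h₂): P₁ − P₂ = ½ρ(v₂² − v₁²).
P₂ = P₁ − ½ρ(v₂² − v₁²) = 542000 − ½·1000·(25.5² − 4.48²) = 542000 − 314000 = 228000 Pa.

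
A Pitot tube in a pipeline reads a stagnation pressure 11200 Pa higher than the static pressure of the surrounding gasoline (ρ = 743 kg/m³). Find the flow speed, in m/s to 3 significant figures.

5.49 m/s

Bernoulli between the free stream and the stagnation point: ½ρv² = P_stag − P_static.
v = √(2ΔP/ρ) = √(2·11200/743) = 5.49 m/s.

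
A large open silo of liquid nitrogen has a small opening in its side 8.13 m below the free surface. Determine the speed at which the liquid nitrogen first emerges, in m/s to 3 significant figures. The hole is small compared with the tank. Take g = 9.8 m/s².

v ≈ 12.6 m/s

Bernoulli from surface to hole (P equal, v_surface ≈ 0): v = √(2gh) = √(2×9.8×8.13) = 12.6 m/s.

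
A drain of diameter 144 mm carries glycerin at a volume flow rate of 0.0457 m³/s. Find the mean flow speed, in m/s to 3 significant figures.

Q = 0.0457 m³/s = 0.0457 m³/s.
v = Q/A = 0.0457 / 0.0163 = 2.81 m/s.

v = 2.81 m/s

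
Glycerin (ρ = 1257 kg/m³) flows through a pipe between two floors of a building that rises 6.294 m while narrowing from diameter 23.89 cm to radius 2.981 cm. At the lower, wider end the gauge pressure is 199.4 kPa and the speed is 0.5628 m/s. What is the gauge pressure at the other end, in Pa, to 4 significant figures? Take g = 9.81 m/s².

70660 Pa

By continuity, v₂ = v₁·A₁/A₂ = 0.5628·(448.3/27.92) = 9.037 m/s.
Bernoulli: P₁ + ½ρv₁² + ρg h₁ = P₂ + ½ρv₂² + ρg h₂, so P₂ = P₁ + ½ρ(v₁² − v₂²) − ρg(h₂ − h₁).
P₂ = 199400 + ½·1257·(0.5628² − 9.037²) − 1257·9.81·(+6.294) = 199400 + (-51120) − (77610) = 70660 Pa.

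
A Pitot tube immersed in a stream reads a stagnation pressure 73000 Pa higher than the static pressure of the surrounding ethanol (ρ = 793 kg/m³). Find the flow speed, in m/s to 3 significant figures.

At the stagnation point the flow is brought to rest, so Bernoulli gives P_stag − P_static = ½ρv².
v = √(2ΔP/ρ) = √(2·73000/793) = 13.6 m/s.

13.6 m/s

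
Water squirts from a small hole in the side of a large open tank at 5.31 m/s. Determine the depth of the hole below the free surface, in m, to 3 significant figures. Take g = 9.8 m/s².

Torricelli: v = √(2gh), so h = v²/(2g).
h = 5.31²/(2·9.8) = 28.2/19.60 = 1.44 m.

1.44 m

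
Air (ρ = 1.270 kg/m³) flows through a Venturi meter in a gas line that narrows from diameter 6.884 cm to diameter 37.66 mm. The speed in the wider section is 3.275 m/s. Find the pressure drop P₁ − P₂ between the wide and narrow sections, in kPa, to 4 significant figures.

0.06923 kPa

The volume flow rate is constant, so v₂ = (A₁/A₂)v₁ = (37.22/11.14)·3.275 = 10.94 m/s.
The pipe is horizontal, so Bernoulli reduces to P₁ + ½ρv₁² = P₂ + ½ρv₂².
P₁ − P₂ = ½·1.270·(10.94² − 3.275²) = ½·1.270·109.0 = 69.23 Pa.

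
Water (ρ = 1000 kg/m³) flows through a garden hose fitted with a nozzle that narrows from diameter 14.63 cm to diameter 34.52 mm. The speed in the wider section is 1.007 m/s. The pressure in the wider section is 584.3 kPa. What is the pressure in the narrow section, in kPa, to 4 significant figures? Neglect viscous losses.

Mass conservation (A₁v₁ = A₂v₂) gives v₂ = 1.007 × 168.1/9.359 = 18.09 m/s.
The pipe is horizontal, so Bernoulli reduces to P₁ + ½ρv₁² = P₂ + ½ρv₂².
P₂ = P₁ − ½ρ(v₂² − v₁²) = 584300 − ½·1000·(18.09² − 1.007²) = 584300 − 163100 = 421200 Pa.

P₂ ≈ 421.2 kPa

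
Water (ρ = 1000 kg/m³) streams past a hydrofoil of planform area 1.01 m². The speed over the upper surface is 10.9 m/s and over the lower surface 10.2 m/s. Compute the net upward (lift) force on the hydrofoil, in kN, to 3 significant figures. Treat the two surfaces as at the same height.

F = 7.46 kN

The faster flow above has the lower pressure; Bernoulli (same height) gives ΔP = ½ρ(v_up² − v_low²).
ΔP = ½·1000·(10.9² − 10.2²) = 7390 Pa.
Lift = ΔP · A = 7390 × 1.01 = 7460 N.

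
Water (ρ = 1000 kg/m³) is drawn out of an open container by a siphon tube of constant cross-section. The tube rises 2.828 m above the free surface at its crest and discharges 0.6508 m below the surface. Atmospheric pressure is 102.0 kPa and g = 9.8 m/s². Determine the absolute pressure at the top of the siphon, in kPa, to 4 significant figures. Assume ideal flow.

P_top ≈ 67.91 kPa

Bernoulli surface→outlet gives ½v² = g·h_out, so v = √(2·9.8·0.6508) = 3.572 m/s.
With constant cross-section the crest speed equals v; applying Bernoulli from the surface up to the crest, P_top = P_atm − ½ρv² − ρg·h_top.
P_top = 102000 − ½·1000·3.572² − 1000·9.8·2.828 = 67910 Pa.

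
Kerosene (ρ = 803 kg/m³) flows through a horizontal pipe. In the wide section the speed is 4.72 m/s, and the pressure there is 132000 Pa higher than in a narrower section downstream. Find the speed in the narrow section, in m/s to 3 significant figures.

With h₁ = h₂, rearranging Bernoulli gives v₂ = √(v₁² + 2ΔP/ρ).
v₂ = √(4.72² + 2·132000/803) = √(22.3 + 329) = 18.7 m/s.

v₂ ≈ 18.7 m/s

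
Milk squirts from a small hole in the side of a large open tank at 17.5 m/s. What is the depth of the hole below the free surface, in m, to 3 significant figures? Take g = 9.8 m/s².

Inverting v = √(2gh) gives h = v² / 2g.
h = 17.5²/(2·9.8) = 306/19.60 = 15.6 m.

h ≈ 15.6 m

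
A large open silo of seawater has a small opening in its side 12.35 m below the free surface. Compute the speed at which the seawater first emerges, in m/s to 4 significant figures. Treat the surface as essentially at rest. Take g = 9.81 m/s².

v ≈ 15.57 m/s

Bernoulli from surface to hole (P equal, v_surface ≈ 0): v = √(2gh) = √(2×9.81×12.35) = 15.57 m/s.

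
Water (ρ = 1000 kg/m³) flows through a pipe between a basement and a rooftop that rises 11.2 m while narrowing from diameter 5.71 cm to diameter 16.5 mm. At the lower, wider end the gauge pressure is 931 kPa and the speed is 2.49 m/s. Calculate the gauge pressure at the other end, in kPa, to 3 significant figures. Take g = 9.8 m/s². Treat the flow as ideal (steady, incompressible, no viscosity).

P₂ ≈ 380 kPa

Continuity gives A₁v₁ = A₂v₂, so v₂ = (25.6 cm²)/(2.14 cm²) × 2.49 m/s = 29.8 m/s.
Energy conservation along the streamline gives P₂ = P₁ − ½ρ(v₂² − v₁²) − ρg(h₂ − h₁).
P₂ = 931000 + ½·1000·(2.49² − 29.8²) − 1000·9.8·(+11.2) = 931000 + (-442000) − (110000) = 380000 Pa.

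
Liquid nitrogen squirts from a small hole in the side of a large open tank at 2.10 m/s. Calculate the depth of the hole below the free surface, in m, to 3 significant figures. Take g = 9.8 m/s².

Inverting v = √(2gh) gives h = v² / 2g.
h = 2.10²/(2·9.8) = 4.41/19.60 = 0.225 m.

h = 0.225 m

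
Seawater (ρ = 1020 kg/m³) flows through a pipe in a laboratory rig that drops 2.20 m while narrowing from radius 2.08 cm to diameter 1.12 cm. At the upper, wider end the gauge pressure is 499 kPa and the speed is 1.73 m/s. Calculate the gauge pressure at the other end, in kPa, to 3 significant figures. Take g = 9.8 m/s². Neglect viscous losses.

The volume flow rate is constant, so v₂ = (A₁/A₂)v₁ = (13.6/0.985)·1.73 = 23.9 m/s.
Energy conservation along the streamline gives P₂ = P₁ − ½ρ(v₂² − v₁²) − ρg(h₂ − h₁).
P₂ = 499000 + ½·1020·(1.73² − 23.9²) − 1020·9.8·(−2.20) = 499000 + (-289000) − (-22000) = 232000 Pa.

P₂ = 232 kPa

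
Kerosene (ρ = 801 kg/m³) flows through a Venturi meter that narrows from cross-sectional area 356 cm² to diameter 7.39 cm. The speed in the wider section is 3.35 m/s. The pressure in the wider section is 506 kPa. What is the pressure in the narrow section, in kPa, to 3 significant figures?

P₂ = 201 kPa

By continuity, v₂ = v₁·A₁/A₂ = 3.35·(356/42.9) = 27.8 m/s.
With no height change, Bernoulli's equation is P₁ + ½ρv₁² = P₂ + ½ρv₂².
P₂ = P₁ − ½ρ(v₂² − v₁²) = 506000 − ½·801·(27.8² − 3.35²) = 506000 − 305000 = 201000 Pa.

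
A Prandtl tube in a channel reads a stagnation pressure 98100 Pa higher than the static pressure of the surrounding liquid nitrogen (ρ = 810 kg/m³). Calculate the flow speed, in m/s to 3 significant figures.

15.6 m/s

At the stagnation point the flow is brought to rest, so Bernoulli gives P_stag − P_static = ½ρv².
v = √(2ΔP/ρ) = √(2·98100/810) = 15.6 m/s.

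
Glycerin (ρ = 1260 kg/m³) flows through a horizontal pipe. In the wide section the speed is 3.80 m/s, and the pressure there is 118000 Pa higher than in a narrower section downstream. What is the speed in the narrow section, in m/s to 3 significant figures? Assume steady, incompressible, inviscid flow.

With h₁ = h₂, rearranging Bernoulli gives v₂ = √(v₁² + 2ΔP/ρ).
v₂ = √(3.80² + 2·118000/1260) = √(14.4 + 187) = 14.2 m/s.

v₂ ≈ 14.2 m/s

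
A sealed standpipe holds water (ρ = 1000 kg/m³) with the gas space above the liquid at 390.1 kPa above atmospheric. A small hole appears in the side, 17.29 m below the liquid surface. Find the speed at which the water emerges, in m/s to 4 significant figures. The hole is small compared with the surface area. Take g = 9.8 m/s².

Take point 1 at the surface (v₁ ≈ 0) and point 2 at the hole (at atmospheric pressure). Bernoulli: P₁ + ρg h = P_atm + ½ρv₂².
With P₁ − P_atm = 390100 Pa, v₂ = √(2gh + 2ΔP/ρ) = √(2·9.8·17.29 + 2·390100/1000) = 33.45 m/s.

v ≈ 33.45 m/s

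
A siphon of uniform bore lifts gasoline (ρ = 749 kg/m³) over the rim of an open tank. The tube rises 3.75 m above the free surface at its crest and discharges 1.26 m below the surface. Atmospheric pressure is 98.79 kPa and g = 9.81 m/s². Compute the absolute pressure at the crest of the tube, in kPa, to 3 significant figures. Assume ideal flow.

P_top ≈ 62.0 kPa

From the surface to the outlet (both open to atmosphere, surface at rest): v = √(2g·h_out) = √(2·9.81·1.26) = 4.97 m/s.
Continuity keeps v the same throughout the tube; from surface to crest, P_atm + 0 = P_top + ½ρv² + ρg·h_top.
P_top = 98790 − ½·749·4.97² − 749·9.81·3.75 = 62000 Pa.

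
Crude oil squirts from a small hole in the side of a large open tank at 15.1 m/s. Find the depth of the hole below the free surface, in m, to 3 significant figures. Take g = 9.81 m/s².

Inverting v = √(2gh) gives h = v² / 2g.
h = 15.1²/(2·9.81) = 228/19.62 = 11.6 m.

h = 11.6 m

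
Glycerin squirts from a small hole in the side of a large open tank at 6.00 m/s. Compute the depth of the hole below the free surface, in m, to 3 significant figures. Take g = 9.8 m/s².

For a small hole in a large open tank, ½v² = gh, giving h = v²/(2g).
h = 6.00²/(2·9.8) = 36.0/19.60 = 1.84 m.

h = 1.84 m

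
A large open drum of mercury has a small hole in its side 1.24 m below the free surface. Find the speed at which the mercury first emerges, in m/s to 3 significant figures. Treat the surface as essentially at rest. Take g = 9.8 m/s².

v ≈ 4.93 m/s

With the surface at rest and both surface and jet at atmospheric pressure, Bernoulli gives ρg h = ½ρv², so v = √(2gh) = √(2·9.8·1.24) = 4.93 m/s.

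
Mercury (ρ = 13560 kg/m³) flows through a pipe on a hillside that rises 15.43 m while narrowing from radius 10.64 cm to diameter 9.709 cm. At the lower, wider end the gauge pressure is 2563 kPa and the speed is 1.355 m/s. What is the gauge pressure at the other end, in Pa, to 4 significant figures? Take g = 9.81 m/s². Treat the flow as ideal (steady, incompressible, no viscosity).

235600 Pa

Mass conservation (A₁v₁ = A₂v₂) gives v₂ = 1.355 × 355.7/74.04 = 6.509 m/s.
Applying Bernoulli between the two ends and solving for P₂: P₂ = P₁ + ½ρ(v₁² − v₂²) − ρgΔh.
P₂ = 2563000 + ½·13560·(1.355² − 6.509²) − 13560·9.81·(+15.43) = 2563000 + (-274800) − (2053000) = 235600 Pa.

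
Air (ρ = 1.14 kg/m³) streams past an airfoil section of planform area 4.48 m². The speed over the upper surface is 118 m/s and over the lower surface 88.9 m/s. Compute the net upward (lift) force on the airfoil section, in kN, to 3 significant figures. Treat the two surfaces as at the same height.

The faster flow above has the lower pressure; Bernoulli (same height) gives ΔP = ½ρ(v_up² − v_low²).
ΔP = ½·1.14·(118² − 88.9²) = 3430 Pa.
Lift = ΔP · A = 3430 × 4.48 = 15400 N.

F ≈ 15.4 kN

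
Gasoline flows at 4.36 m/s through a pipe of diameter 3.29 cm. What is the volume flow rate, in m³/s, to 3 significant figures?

Q = A·v = 0.000850 m² × 4.36 m/s = 0.00371 m³/s.

Q ≈ 0.00371 m³/s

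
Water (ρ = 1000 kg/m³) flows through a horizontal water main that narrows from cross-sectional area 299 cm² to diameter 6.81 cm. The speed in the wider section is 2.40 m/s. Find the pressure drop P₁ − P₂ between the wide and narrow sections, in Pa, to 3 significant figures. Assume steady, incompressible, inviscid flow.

Mass conservation (A₁v₁ = A₂v₂) gives v₂ = 2.40 × 299/36.4 = 19.7 m/s.
The pipe is horizontal, so Bernoulli reduces to P₁ + ½ρv₁² = P₂ + ½ρv₂².
P₁ − P₂ = ½·1000·(19.7² − 2.40²) = ½·1000·382 = 191000 Pa.

191000 Pa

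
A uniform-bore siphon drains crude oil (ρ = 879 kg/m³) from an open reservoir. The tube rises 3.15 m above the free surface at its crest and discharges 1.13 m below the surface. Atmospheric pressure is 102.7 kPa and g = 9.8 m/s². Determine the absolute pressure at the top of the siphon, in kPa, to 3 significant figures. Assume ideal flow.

From the surface to the outlet (both open to atmosphere, surface at rest): v = √(2g·h_out) = √(2·9.8·1.13) = 4.71 m/s.
Continuity keeps v the same throughout the tube; from surface to crest, P_atm + 0 = P_top + ½ρv² + ρg·h_top.
P_top = 102700 − ½·879·4.71² − 879·9.8·3.15 = 65800 Pa.

P_top = 65.8 kPa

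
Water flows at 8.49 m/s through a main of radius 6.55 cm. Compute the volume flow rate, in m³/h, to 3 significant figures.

Q = A·v = 0.0135 m² × 8.49 m/s = 0.114 m³/s.
Converting: 0.114 m³/s × 3600 = 412 m³/h.

Q = 412 m³/h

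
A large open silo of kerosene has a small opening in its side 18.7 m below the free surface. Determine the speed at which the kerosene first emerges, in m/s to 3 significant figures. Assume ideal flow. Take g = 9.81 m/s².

v = 19.2 m/s

Torricelli's result v = √(2gh) gives v = √(2·9.81·18.7) = 19.2 m/s.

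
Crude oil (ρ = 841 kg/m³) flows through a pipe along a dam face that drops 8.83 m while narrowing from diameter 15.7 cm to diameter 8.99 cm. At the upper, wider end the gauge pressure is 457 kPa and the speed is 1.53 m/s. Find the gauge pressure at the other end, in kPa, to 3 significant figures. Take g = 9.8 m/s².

The volume flow rate is constant, so v₂ = (A₁/A₂)v₁ = (194/63.5)·1.53 = 4.67 m/s.
Bernoulli: P₁ + ½ρv₁² + ρg h₁ = P₂ + ½ρv₂² + ρg h₂, so P₂ = P₁ + ½ρ(v₁² − v₂²) − ρg(h₂ − h₁).
P₂ = 457000 + ½·841·(1.53² − 4.67²) − 841·9.8·(−8.83) = 457000 + (-8170) − (-72800) = 522000 Pa.

522 kPa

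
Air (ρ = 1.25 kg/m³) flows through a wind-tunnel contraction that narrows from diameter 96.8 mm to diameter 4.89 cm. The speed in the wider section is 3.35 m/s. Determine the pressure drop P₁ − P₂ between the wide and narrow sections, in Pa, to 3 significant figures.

The volume flow rate is constant, so v₂ = (A₁/A₂)v₁ = (73.6/18.8)·3.35 = 13.1 m/s.
The pipe is horizontal, so Bernoulli reduces to P₁ + ½ρv₁² = P₂ + ½ρv₂².
P₁ − P₂ = ½·1.25·(13.1² − 3.35²) = ½·1.25·161 = 101 Pa.

ΔP ≈ 101 Pa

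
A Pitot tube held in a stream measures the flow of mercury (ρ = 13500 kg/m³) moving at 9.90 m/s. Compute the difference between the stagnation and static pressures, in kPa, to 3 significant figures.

ΔP ≈ 662 kPa

The dynamic pressure equals the rise in static pressure at the stagnation point: ΔP = ½ρv².
ΔP = ½·13500·9.90² = 662000 Pa.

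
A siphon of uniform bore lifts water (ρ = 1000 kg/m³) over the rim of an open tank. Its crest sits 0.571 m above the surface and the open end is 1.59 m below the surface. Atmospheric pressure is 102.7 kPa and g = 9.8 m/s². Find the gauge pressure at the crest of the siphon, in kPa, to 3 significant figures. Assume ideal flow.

The outlet speed comes from Torricelli: v = √(2g·1.59) = 5.58 m/s.
The bore is uniform, so the speed at the crest is the same v. Bernoulli surface→crest: P_atm = P_top + ½ρv² + ρg·h_top.
P_top = 102700 − ½·1000·5.58² − 1000·9.8·0.571 = 81500 Pa. So P_gauge = P_top − P_atm = -21200 Pa.

P_gauge ≈ -21.2 kPa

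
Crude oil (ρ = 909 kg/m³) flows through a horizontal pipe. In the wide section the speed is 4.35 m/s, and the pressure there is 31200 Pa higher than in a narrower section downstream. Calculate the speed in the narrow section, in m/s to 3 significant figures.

With h₁ = h₂, rearranging Bernoulli gives v₂ = √(v₁² + 2ΔP/ρ).
v₂ = √(4.35² + 2·31200/909) = √(18.9 + 68.6) = 9.36 m/s.

v₂ ≈ 9.36 m/s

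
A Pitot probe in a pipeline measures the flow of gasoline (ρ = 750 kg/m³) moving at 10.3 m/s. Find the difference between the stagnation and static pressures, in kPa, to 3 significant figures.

ΔP = 39.8 kPa

Bernoulli between the free stream and the stagnation point: ½ρv² = P_stag − P_static.
ΔP = ½·750·10.3² = 39800 Pa.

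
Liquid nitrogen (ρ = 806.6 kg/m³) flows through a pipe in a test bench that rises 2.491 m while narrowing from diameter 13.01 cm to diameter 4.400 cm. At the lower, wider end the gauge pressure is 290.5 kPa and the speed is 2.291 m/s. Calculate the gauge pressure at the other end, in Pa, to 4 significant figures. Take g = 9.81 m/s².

By continuity, v₂ = v₁·A₁/A₂ = 2.291·(132.9/15.21) = 20.03 m/s.
Bernoulli: P₁ + ½ρv₁² + ρg h₁ = P₂ + ½ρv₂² + ρg h₂, so P₂ = P₁ + ½ρ(v₁² − v₂²) − ρg(h₂ − h₁).
P₂ = 290500 + ½·806.6·(2.291² − 20.03²) − 806.6·9.81·(+2.491) = 290500 + (-159700) − (19710) = 111100 Pa.

P₂ = 111100 Pa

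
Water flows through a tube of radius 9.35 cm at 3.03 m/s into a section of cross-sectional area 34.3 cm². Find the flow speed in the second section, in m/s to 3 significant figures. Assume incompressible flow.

Mass conservation (A₁v₁ = A₂v₂) gives v₂ = 3.03 × 275/34.3 = 24.3 m/s.

v₂ ≈ 24.3 m/s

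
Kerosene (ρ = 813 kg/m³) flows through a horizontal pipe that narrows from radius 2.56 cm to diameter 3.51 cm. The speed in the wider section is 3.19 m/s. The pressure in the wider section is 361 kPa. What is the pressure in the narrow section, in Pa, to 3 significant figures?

P₂ ≈ 346000 Pa

Continuity gives A₁v₁ = A₂v₂, so v₂ = (20.6 cm²)/(9.68 cm²) × 3.19 m/s = 6.79 m/s.
With no height change, Bernoulli's equation is P₁ + ½ρv₁² = P₂ + ½ρv₂².
P₂ = P₁ − ½ρ(v₂² − v₁²) = 361000 − ½·813·(6.79² − 3.19²) = 361000 − 14600 = 346000 Pa.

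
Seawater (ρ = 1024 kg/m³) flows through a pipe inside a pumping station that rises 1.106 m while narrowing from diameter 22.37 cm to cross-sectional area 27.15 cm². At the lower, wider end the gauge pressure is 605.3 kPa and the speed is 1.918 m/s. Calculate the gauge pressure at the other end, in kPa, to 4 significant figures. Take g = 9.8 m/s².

The volume flow rate is constant, so v₂ = (A₁/A₂)v₁ = (393.0/27.15)·1.918 = 27.77 m/s.
Energy conservation along the streamline gives P₂ = P₁ − ½ρ(v₂² − v₁²) − ρg(h₂ − h₁).
P₂ = 605300 + ½·1024·(1.918² − 27.77²) − 1024·9.8·(+1.106) = 605300 + (-392800) − (11100) = 201400 Pa.

P₂ ≈ 201.4 kPa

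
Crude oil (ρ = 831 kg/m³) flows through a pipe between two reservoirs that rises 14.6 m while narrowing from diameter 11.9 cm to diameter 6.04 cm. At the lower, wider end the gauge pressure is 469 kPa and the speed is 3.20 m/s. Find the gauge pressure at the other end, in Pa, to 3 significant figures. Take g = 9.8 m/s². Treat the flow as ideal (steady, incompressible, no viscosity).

Mass conservation (A₁v₁ = A₂v₂) gives v₂ = 3.20 × 111/28.7 = 12.4 m/s.
Bernoulli: P₁ + ½ρv₁² + ρg h₁ = P₂ + ½ρv₂² + ρg h₂, so P₂ = P₁ + ½ρ(v₁² − v₂²) − ρg(h₂ − h₁).
P₂ = 469000 + ½·831·(3.20² − 12.4²) − 831·9.8·(+14.6) = 469000 + (-59900) − (119000) = 290000 Pa.

P₂ ≈ 290000 Pa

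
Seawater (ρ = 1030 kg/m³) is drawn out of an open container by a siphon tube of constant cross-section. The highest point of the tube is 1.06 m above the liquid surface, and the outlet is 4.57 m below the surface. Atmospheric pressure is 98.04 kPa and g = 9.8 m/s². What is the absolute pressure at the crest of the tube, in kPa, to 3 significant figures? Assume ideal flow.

P_top = 41.2 kPa

The outlet speed comes from Torricelli: v = √(2g·4.57) = 9.46 m/s.
Continuity keeps v the same throughout the tube; from surface to crest, P_atm + 0 = P_top + ½ρv² + ρg·h_top.
P_top = 98040 − ½·1030·9.46² − 1030·9.8·1.06 = 41200 Pa.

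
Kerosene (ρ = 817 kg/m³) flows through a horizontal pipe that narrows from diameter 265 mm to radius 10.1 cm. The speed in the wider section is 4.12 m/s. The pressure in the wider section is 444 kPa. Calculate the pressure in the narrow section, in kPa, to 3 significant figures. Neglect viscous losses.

P₂ = 430 kPa

By continuity, v₂ = v₁·A₁/A₂ = 4.12·(552/320) = 7.09 m/s.
With no height change, Bernoulli's equation is P₁ + ½ρv₁² = P₂ + ½ρv₂².
P₂ = P₁ − ½ρ(v₂² − v₁²) = 444000 − ½·817·(7.09² − 4.12²) = 444000 − 13600 = 430000 Pa.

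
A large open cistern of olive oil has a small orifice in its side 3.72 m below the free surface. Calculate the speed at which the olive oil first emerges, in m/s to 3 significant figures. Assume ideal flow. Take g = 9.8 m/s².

v ≈ 8.54 m/s

Bernoulli from surface to hole (P equal, v_surface ≈ 0): v = √(2gh) = √(2×9.8×3.72) = 8.54 m/s.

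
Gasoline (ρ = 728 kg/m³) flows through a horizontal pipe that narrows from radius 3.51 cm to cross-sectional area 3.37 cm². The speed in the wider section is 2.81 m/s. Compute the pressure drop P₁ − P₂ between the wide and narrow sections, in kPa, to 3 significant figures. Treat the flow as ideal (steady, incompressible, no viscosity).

ΔP = 376 kPa

Continuity gives A₁v₁ = A₂v₂, so v₂ = (38.7 cm²)/(3.37 cm²) × 2.81 m/s = 32.3 m/s.
Along the horizontal streamline, P + ½ρv² is constant.
P₁ − P₂ = ½·728·(32.3² − 2.81²) = ½·728·1030 = 376000 Pa.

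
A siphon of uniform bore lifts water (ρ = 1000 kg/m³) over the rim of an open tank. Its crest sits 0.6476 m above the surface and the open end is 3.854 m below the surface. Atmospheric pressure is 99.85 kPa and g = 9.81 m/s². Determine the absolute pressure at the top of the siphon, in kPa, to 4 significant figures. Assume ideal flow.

From the surface to the outlet (both open to atmosphere, surface at rest): v = √(2g·h_out) = √(2·9.81·3.854) = 8.696 m/s.
With constant cross-section the crest speed equals v; applying Bernoulli from the surface up to the crest, P_top = P_atm − ½ρv² − ρg·h_top.
P_top = 99850 − ½·1000·8.696² − 1000·9.81·0.6476 = 55690 Pa.

55.69 kPa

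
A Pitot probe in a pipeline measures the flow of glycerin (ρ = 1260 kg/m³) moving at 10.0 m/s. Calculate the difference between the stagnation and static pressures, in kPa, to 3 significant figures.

At the stagnation point the flow is brought to rest, so Bernoulli gives P_stag − P_static = ½ρv².
ΔP = ½·1260·10.0² = 63000 Pa.

ΔP = 63.0 kPa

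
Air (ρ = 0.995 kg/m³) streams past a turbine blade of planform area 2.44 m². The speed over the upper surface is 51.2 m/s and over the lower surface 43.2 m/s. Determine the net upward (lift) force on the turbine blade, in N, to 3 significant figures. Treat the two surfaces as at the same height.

917 N

The faster flow above has the lower pressure; Bernoulli (same height) gives ΔP = ½ρ(v_up² − v_low²).
ΔP = ½·0.995·(51.2² − 43.2²) = 376 Pa.
Lift = ΔP · A = 376 × 2.44 = 917 N.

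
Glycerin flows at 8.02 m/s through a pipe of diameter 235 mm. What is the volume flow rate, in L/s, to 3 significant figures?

Q ≈ 348 L/s

Q = A·v = 0.0434 m² × 8.02 m/s = 0.348 m³/s.
Converting: 0.348 m³/s × 1000 = 348 L/s.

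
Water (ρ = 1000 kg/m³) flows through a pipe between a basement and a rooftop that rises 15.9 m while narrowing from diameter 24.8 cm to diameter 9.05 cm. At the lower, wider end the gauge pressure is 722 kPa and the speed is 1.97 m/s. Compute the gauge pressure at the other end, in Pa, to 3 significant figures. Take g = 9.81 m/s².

By continuity, v₂ = v₁·A₁/A₂ = 1.97·(483/64.3) = 14.8 m/s.
Applying Bernoulli between the two ends and solving for P₂: P₂ = P₁ + ½ρ(v₁² − v₂²) − ρgΔh.
P₂ = 722000 + ½·1000·(1.97² − 14.8²) − 1000·9.81·(+15.9) = 722000 + (-107000) − (156000) = 459000 Pa.

P₂ ≈ 459000 Pa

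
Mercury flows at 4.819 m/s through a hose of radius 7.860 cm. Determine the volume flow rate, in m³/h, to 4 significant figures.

Q ≈ 336.7 m³/h

Q = A·v = 0.01941 m² × 4.819 m/s = 0.09353 m³/s.
Converting: 0.09353 m³/s × 3600 = 336.7 m³/h.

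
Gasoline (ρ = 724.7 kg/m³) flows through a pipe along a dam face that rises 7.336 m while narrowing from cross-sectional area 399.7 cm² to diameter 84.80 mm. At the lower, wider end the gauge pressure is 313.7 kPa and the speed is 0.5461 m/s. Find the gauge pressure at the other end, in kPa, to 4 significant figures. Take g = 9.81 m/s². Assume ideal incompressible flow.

P₂ ≈ 256.2 kPa

Mass conservation (A₁v₁ = A₂v₂) gives v₂ = 0.5461 × 399.7/56.48 = 3.865 m/s.
Applying Bernoulli between the two ends and solving for P₂: P₂ = P₁ + ½ρ(v₁² − v₂²) − ρgΔh.
P₂ = 313700 + ½·724.7·(0.5461² − 3.865²) − 724.7·9.81·(+7.336) = 313700 + (-5304) − (52150) = 256200 Pa.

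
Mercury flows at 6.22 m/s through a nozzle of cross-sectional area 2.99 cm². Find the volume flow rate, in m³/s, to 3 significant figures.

Q ≈ 0.00186 m³/s

Q = A·v = 0.000299 m² × 6.22 m/s = 0.00186 m³/s.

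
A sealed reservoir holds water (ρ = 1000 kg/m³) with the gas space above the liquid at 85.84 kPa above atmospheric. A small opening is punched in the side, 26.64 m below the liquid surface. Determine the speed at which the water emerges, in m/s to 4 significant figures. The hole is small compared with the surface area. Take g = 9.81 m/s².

v ≈ 26.35 m/s

Take point 1 at the surface (v₁ ≈ 0) and point 2 at the hole (at atmospheric pressure). Bernoulli: P₁ + ρg h = P_atm + ½ρv₂².
With P₁ − P_atm = 85840 Pa, v₂ = √(2gh + 2ΔP/ρ) = √(2·9.81·26.64 + 2·85840/1000) = 26.35 m/s.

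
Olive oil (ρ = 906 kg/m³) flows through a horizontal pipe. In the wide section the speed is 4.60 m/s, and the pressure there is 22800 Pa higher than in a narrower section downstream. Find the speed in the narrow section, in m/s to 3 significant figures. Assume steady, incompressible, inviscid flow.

Along the level pipe P + ½ρv² is conserved, hence v₂² = v₁² + 2(P₁ − P₂)/ρ.
v₂ = √(4.60² + 2·22800/906) = √(21.2 + 50.3) = 8.46 m/s.

v₂ ≈ 8.46 m/s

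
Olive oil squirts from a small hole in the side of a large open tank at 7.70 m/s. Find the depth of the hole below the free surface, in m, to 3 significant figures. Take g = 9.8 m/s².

For a small hole in a large open tank, ½v² = gh, giving h = v²/(2g).
h = 7.70²/(2·9.8) = 59.3/19.60 = 3.02 m.

h ≈ 3.02 m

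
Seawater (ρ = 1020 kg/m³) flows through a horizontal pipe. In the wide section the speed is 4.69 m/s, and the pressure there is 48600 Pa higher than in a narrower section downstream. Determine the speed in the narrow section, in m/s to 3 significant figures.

v₂ ≈ 10.8 m/s

Horizontal Bernoulli: P₁ + ½ρv₁² = P₂ + ½ρv₂², so v₂² = v₁² + 2(P₁ − P₂)/ρ.
v₂ = √(4.69² + 2·48600/1020) = √(22.0 + 95.3) = 10.8 m/s.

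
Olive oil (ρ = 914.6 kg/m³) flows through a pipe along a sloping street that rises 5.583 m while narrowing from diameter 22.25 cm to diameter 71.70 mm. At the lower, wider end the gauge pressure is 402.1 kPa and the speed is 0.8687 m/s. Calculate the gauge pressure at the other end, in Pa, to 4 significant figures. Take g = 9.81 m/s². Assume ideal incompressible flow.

P₂ = 320400 Pa

Mass conservation (A₁v₁ = A₂v₂) gives v₂ = 0.8687 × 388.8/40.38 = 8.365 m/s.
Applying Bernoulli between the two ends and solving for P₂: P₂ = P₁ + ½ρ(v₁² − v₂²) − ρgΔh.
P₂ = 402100 + ½·914.6·(0.8687² − 8.365²) − 914.6·9.81·(+5.583) = 402100 + (-31660) − (50090) = 320400 Pa.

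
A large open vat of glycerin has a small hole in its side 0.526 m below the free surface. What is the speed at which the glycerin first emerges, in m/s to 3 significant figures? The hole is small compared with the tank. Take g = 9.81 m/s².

v ≈ 3.21 m/s

Torricelli's result v = √(2gh) gives v = √(2·9.81·0.526) = 3.21 m/s.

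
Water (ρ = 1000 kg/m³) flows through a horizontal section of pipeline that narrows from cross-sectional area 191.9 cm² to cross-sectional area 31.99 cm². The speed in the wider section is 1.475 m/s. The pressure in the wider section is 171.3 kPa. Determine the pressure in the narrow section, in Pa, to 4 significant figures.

By continuity, v₂ = v₁·A₁/A₂ = 1.475·(191.9/31.99) = 8.848 m/s.
The pipe is horizontal, so Bernoulli reduces to P₁ + ½ρv₁² = P₂ + ½ρv₂².
P₂ = P₁ − ½ρ(v₂² − v₁²) = 171300 − ½·1000·(8.848² − 1.475²) = 171300 − 38060 = 133200 Pa.

133200 Pa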